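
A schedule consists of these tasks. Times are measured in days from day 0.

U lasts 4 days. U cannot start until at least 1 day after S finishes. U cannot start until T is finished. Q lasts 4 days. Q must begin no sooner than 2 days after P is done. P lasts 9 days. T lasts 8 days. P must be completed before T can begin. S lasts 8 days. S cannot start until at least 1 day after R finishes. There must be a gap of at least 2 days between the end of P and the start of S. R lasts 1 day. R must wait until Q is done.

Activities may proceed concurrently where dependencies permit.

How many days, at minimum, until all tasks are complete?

30

Nothing blocks P, so it runs from day 0 to day 9.
After P (finishes day 9), T can start at day 9 and finishes at day 17.
After P (finishes day 9, plus 2-day gap → day 11), Q can start at day 11 and finishes at day 15.
R cannot begin until Q (finishes day 15). It runs from day 15 to 15 + 1 = day 16.
S has to wait for R (finishes day 16, plus 1-day gap → day 17); P (finishes day 9, plus 2-day gap → day 11). The latest of these is day 17, so S runs day 17 to 17 + 8 = day 25.
U needs all of S (finishes day 25, plus 1-day gap → day 26); T (finishes day 17). That puts its earliest start at day 26; it finishes at 26 + 4 = day 30.
All tasks are finished once the last one completes. Finish times: P at 9, Q at 15, R at 16, S at 25, T at 17, U at 30. The latest is day 30.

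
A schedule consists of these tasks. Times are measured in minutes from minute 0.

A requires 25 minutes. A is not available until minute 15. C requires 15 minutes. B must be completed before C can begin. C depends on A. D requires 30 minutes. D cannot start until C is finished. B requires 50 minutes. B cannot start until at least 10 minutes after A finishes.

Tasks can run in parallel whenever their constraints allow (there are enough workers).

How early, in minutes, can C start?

A cannot begin until its own release at minute 15. It runs from minute 15 to 15 + 25 = minute 40.
After A (finishes minute 40, plus 10-minute gap → minute 50), B can start at minute 50 and finishes at minute 100.
C waits on B (finishes minute 100); A (finishes minute 40). The latest of these is minute 100, which is the earliest C can start.

100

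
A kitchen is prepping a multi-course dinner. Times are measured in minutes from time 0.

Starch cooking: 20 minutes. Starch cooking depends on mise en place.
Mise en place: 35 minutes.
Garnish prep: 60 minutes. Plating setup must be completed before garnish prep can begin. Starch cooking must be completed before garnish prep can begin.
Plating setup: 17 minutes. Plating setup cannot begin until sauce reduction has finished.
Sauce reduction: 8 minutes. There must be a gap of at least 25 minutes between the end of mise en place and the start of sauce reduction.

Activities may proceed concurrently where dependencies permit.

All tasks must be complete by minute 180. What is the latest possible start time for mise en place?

Garnish prep has no dependents, so it just needs to finish by minute 180. Starting by 180 − 60 = minute 120 achieves that.
Plating setup feeds into garnish prep (must start by minute 120); so plating setup must finish by minute 120 and therefore start by minute 103.
Since plating setup (must start by minute 103) depends on it, sauce reduction must finish by minute 103. Backing off its 8-minute duration gives a latest start of minute 95.
Starch cooking must finish before garnish prep (must start by minute 120). With a 20-minute duration, starch cooking must start by 120 − 20 = minute 100.
Mise en place has several dependents: sauce reduction (must start by minute 95, minus 25-minute gap → minute 70); starch cooking (must start by minute 100). The earliest of those limits is minute 70, so mise en place must start by 70 − 35 = minute 35.

35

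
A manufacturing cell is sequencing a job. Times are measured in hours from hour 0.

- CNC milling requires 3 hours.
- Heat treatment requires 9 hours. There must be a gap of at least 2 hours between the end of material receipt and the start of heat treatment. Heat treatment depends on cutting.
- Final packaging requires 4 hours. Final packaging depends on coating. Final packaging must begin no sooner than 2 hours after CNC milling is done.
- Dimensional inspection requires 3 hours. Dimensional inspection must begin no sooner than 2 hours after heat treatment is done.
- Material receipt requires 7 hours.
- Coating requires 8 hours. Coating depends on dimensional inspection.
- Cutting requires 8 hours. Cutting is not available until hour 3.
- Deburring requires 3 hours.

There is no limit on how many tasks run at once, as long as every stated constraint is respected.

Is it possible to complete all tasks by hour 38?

Nothing blocks CNC milling, so it runs from hour 0 to hour 3.
Deburring can start immediately at hour 0; it finishes at hour 3.
After its own release at hour 3, cutting can start at hour 3 and finishes at hour 11.
Material receipt has no prerequisites, so it starts at hour 0 and finishes at hour 7.
For heat treatment: material receipt (finishes hour 7, plus 2-hour gap → hour 9); cutting (finishes hour 11). Taking the maximum gives a start of hour 11, and it finishes at 11 + 9 = hour 20.
Dimensional inspection cannot begin until heat treatment (finishes hour 20, plus 2-hour gap → hour 22). It runs from hour 22 to 22 + 3 = hour 25.
Coating cannot begin until dimensional inspection (finishes hour 25). It runs from hour 25 to 25 + 8 = hour 33.
For final packaging: coating (finishes hour 33); CNC milling (finishes hour 3, plus 2-hour gap → hour 5). Taking the maximum gives a start of hour 33, and it finishes at 33 + 4 = hour 37.
Every task is finished by hour 37, which is no later than the deadline of 38, so the schedule is feasible.

Yes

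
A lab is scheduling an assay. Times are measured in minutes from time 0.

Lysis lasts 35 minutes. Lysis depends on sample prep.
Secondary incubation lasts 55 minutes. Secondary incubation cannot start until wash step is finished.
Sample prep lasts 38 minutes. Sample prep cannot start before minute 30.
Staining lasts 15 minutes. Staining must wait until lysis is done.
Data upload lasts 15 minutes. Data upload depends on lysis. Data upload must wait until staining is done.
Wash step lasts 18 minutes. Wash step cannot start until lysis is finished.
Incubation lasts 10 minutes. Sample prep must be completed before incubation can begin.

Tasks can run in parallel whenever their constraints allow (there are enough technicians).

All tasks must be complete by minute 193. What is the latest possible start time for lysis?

85

Nothing follows secondary incubation; the deadline of minute 193 is its only limit. It must start by 193 − 55 = minute 138.
Wash step has to be done before secondary incubation (must start by minute 138). That means finishing by minute 138, i.e. starting by 138 − 18 = minute 120.
Data upload must finish by minute 193; it takes 15 minutes, so it must start by 193 − 15 = minute 178.
Staining must finish before data upload (must start by minute 178). With a 15-minute duration, staining must start by 178 − 15 = minute 163.
Lysis must finish in time for wash step (must start by minute 120); staining (must start by minute 163); data upload (must start by minute 178). The tightest is minute 120, so lysis must start by 120 − 35 = minute 85.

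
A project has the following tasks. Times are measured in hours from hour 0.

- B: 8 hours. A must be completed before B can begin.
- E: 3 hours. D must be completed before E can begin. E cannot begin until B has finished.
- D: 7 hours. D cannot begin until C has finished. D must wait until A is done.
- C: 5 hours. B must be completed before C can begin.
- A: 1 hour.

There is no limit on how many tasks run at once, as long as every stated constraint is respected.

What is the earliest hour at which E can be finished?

A can start immediately at hour 0; it finishes at hour 1.
B cannot begin until A (finishes hour 1). It runs from hour 1 to 1 + 8 = hour 9.
C waits on B (finishes hour 9), so it starts at hour 9 and finishes at 9 + 5 = hour 14.
For D: C (finishes hour 14); A (finishes hour 1). Taking the maximum gives a start of hour 14, and it finishes at 14 + 7 = hour 21.
E cannot start until D (finishes hour 21); B (finishes hour 9). The controlling bound is hour 21, so E finishes at 21 + 3 = hour 24.

24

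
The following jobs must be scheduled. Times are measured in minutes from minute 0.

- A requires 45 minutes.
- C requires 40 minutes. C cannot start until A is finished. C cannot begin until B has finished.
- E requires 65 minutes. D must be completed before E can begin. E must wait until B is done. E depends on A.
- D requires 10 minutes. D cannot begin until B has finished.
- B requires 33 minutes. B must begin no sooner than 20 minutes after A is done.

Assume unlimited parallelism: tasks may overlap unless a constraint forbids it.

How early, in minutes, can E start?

A has no prerequisites, so it starts at minute 0 and finishes at minute 45.
B waits on A (finishes minute 45, plus 20-minute gap → minute 65), so it starts at minute 65 and finishes at 65 + 33 = minute 98.
D waits on B (finishes minute 98), so it starts at minute 98 and finishes at 98 + 10 = minute 108.
E waits on D (finishes minute 108); B (finishes minute 98); A (finishes minute 45). The latest of these is minute 108, which is the earliest E can start.

108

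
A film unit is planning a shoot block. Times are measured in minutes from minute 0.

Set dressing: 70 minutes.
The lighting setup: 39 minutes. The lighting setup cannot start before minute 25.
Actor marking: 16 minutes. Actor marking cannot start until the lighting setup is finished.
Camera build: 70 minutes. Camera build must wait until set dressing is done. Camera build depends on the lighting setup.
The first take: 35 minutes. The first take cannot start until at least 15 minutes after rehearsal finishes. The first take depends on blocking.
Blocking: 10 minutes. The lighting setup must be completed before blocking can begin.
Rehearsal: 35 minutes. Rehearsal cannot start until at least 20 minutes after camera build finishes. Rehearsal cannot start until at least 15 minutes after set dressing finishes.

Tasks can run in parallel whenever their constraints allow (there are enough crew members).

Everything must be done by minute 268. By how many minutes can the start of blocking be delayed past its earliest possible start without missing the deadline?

The lighting setup waits on its own release at minute 25, so it starts at minute 25 and finishes at 25 + 39 = minute 64.
Blocking cannot begin until the lighting setup (finishes minute 64). It runs from minute 64 to 64 + 10 = minute 74.

Working backward from the deadline:
To finish by minute 268, the first take (duration 35) must start no later than minute 233.
Blocking feeds into the first take (must start by minute 233); so blocking must finish by minute 233 and therefore start by minute 223.
So blocking can start as early as minute 64 and as late as minute 223, giving 223 − 64 = 159 minutes of slack.

159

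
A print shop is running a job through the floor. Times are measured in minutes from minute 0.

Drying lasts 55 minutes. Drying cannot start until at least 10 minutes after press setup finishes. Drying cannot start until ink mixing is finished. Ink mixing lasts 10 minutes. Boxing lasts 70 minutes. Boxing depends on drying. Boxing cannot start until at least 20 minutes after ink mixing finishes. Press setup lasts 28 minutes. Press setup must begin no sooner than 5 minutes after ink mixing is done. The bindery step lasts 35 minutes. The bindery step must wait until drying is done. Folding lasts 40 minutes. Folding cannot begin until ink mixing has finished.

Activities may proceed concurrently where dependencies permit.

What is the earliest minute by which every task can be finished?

178

Ink mixing has no prerequisites, so it starts at minute 0 and finishes at minute 10.
Folding cannot begin until ink mixing (finishes minute 10). It runs from minute 10 to 10 + 40 = minute 50.
Press setup waits on ink mixing (finishes minute 10, plus 5-minute gap → minute 15), so it starts at minute 15 and finishes at 15 + 28 = minute 43.
Drying cannot start until press setup (finishes minute 43, plus 10-minute gap → minute 53); ink mixing (finishes minute 10). The controlling bound is minute 53, so drying finishes at 53 + 55 = minute 108.
Boxing needs all of drying (finishes minute 108); ink mixing (finishes minute 10, plus 20-minute gap → minute 30). That puts its earliest start at minute 108; it finishes at 108 + 70 = minute 178.
The bindery step waits on drying (finishes minute 108), so it starts at minute 108 and finishes at 108 + 35 = minute 143.
All tasks are finished once the last one completes. Finish times: Ink mixing at 10, Press setup at 43, Drying at 108, Folding at 50, The bindery step at 143, Boxing at 178. The latest is minute 178.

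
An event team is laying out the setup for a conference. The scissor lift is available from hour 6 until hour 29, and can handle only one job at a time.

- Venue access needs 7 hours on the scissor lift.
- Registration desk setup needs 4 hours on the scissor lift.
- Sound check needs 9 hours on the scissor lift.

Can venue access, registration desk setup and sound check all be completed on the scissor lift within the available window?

The scissor lift window is 29 − 6 = 23 hours.
Running back to back, the jobs need 7 + 4 + 9 = 20 hours on the scissor lift.
Since 20 ≤ 23, they fit within the window.

Yes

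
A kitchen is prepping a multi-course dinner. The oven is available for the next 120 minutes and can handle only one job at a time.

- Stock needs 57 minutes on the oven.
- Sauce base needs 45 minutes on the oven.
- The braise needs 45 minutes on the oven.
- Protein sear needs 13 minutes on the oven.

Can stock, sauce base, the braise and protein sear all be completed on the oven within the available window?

No

Running back to back, the jobs need 57 + 45 + 45 + 13 = 160 minutes on the oven.
Since 160 > 120, they cannot all fit.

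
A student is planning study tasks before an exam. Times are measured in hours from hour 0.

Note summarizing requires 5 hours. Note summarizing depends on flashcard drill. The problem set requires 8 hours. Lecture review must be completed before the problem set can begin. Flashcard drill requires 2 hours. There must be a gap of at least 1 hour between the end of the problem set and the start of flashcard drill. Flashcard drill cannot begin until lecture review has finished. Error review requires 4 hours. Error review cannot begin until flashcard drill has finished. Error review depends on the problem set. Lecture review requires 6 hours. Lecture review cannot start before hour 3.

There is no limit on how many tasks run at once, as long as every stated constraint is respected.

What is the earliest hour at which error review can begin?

20

After its own release at hour 3, lecture review can start at hour 3 and finishes at hour 9.
After lecture review (finishes hour 9), the problem set can start at hour 9 and finishes at hour 17.
For flashcard drill: the problem set (finishes hour 17, plus 1-hour gap → hour 18); lecture review (finishes hour 9). Taking the maximum gives a start of hour 18, and it finishes at 18 + 2 = hour 20.
Error review waits on flashcard drill (finishes hour 20); the problem set (finishes hour 17). The latest of these is hour 20, which is the earliest error review can start.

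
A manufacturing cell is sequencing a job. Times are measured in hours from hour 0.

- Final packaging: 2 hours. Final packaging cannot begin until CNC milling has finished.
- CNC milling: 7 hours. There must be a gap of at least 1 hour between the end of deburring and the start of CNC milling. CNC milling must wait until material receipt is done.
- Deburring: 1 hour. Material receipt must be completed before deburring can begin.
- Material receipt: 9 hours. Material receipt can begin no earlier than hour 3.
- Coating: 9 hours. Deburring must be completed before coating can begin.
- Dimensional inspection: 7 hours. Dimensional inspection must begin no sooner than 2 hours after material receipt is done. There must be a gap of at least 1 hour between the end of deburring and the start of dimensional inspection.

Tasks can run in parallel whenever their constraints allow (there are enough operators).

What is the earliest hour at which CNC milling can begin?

14

Material receipt cannot begin until its own release at hour 3. It runs from hour 3 to 3 + 9 = hour 12.
After material receipt (finishes hour 12), deburring can start at hour 12 and finishes at hour 13.
CNC milling waits on deburring (finishes hour 13, plus 1-hour gap → hour 14); material receipt (finishes hour 12). The latest of these is hour 14, which is the earliest CNC milling can start.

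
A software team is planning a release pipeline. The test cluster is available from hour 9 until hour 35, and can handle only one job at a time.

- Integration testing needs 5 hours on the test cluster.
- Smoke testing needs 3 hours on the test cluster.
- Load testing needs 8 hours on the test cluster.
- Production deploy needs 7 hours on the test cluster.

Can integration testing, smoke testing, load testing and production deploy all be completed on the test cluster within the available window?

The test cluster window is 35 − 9 = 26 hours.
Running back to back, the jobs need 5 + 3 + 8 + 7 = 23 hours on the test cluster.
Since 23 ≤ 26, they fit within the window.

Yes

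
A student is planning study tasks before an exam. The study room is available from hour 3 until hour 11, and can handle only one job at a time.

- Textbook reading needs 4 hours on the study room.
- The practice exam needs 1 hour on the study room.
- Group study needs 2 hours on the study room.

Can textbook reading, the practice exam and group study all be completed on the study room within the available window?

Yes

The study room window is 11 − 3 = 8 hours.
Running back to back, the jobs need 4 + 1 + 2 = 7 hours on the study room.
Since 7 ≤ 8, they fit within the window.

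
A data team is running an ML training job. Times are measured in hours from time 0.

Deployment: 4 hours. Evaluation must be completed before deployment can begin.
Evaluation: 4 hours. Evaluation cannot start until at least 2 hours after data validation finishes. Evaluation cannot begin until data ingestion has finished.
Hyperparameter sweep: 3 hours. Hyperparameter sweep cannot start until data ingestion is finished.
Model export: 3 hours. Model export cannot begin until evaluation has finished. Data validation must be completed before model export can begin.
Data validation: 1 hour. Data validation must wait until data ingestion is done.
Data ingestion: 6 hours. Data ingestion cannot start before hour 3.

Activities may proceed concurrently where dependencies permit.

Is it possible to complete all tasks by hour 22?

Yes

Data ingestion cannot begin until its own release at hour 3. It runs from hour 3 to 3 + 6 = hour 9.
After data ingestion (finishes hour 9), hyperparameter sweep can start at hour 9 and finishes at hour 12.
Data validation waits on data ingestion (finishes hour 9), so it starts at hour 9 and finishes at 9 + 1 = hour 10.
Evaluation needs all of data validation (finishes hour 10, plus 2-hour gap → hour 12); data ingestion (finishes hour 9). That puts its earliest start at hour 12; it finishes at 12 + 4 = hour 16.
Deployment cannot begin until evaluation (finishes hour 16). It runs from hour 16 to 16 + 4 = hour 20.
For model export: evaluation (finishes hour 16); data validation (finishes hour 10). Taking the maximum gives a start of hour 16, and it finishes at 16 + 3 = hour 19.
Every task is finished by hour 20, which is no later than the deadline of 22, so the schedule is feasible.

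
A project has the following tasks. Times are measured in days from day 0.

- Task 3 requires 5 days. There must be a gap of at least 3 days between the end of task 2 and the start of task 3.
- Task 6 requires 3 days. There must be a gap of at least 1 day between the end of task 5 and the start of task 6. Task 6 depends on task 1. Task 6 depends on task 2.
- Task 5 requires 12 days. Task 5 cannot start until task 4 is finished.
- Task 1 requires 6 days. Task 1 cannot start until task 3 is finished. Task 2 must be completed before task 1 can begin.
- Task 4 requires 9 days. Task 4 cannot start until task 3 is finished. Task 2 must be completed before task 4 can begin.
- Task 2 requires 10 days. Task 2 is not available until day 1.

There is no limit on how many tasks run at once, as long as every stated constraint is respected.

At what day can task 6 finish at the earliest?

44

After its own release at day 1, task 2 can start at day 1 and finishes at day 11.
After task 2 (finishes day 11, plus 3-day gap → day 14), task 3 can start at day 14 and finishes at day 19.
Task 4 cannot start until task 3 (finishes day 19); task 2 (finishes day 11). The controlling bound is day 19, so task 4 finishes at 19 + 9 = day 28.
Task 5 waits on task 4 (finishes day 28), so it starts at day 28 and finishes at 28 + 12 = day 40.
Task 1 cannot start until task 3 (finishes day 19); task 2 (finishes day 11). The controlling bound is day 19, so task 1 finishes at 19 + 6 = day 25.
Task 6 needs all of task 5 (finishes day 40, plus 1-day gap → day 41); task 1 (finishes day 25); task 2 (finishes day 11). That puts its earliest start at day 41; it finishes at 41 + 3 = day 44.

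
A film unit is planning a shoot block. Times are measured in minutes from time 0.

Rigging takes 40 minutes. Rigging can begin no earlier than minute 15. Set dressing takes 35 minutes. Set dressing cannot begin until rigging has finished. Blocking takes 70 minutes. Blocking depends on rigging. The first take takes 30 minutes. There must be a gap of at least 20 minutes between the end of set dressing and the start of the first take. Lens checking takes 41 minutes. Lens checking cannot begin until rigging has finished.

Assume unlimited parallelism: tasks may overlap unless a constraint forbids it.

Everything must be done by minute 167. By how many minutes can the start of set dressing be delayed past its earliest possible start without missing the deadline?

27

Rigging cannot begin until its own release at minute 15. It runs from minute 15 to 15 + 40 = minute 55.
Set dressing waits on rigging (finishes minute 55), so it starts at minute 55 and finishes at 55 + 35 = minute 90.

Working backward from the deadline:
To finish by minute 167, the first take (duration 30) must start no later than minute 137.
Set dressing must finish before the first take (must start by minute 137, minus 20-minute gap → minute 117). With a 35-minute duration, set dressing must start by 117 − 35 = minute 82.
So set dressing can start as early as minute 55 and as late as minute 82, giving 82 − 55 = 27 minutes of slack.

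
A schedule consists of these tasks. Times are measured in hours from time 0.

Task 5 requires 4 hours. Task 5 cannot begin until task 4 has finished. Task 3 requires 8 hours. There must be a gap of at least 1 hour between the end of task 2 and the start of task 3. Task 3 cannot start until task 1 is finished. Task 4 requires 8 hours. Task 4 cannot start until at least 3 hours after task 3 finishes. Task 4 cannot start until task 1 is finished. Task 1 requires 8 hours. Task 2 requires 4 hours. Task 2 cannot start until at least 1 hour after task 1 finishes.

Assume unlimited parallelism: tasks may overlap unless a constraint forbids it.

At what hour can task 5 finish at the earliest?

Task 1 has no prerequisites, so it starts at hour 0 and finishes at hour 8.
Task 2 waits on task 1 (finishes hour 8, plus 1-hour gap → hour 9), so it starts at hour 9 and finishes at 9 + 4 = hour 13.
Task 3 cannot start until task 2 (finishes hour 13, plus 1-hour gap → hour 14); task 1 (finishes hour 8). The controlling bound is hour 14, so task 3 finishes at 14 + 8 = hour 22.
For task 4: task 3 (finishes hour 22, plus 3-hour gap → hour 25); task 1 (finishes hour 8). Taking the maximum gives a start of hour 25, and it finishes at 25 + 8 = hour 33.
Task 5 waits on task 4 (finishes hour 33), so it starts at hour 33 and finishes at 33 + 4 = hour 37.

37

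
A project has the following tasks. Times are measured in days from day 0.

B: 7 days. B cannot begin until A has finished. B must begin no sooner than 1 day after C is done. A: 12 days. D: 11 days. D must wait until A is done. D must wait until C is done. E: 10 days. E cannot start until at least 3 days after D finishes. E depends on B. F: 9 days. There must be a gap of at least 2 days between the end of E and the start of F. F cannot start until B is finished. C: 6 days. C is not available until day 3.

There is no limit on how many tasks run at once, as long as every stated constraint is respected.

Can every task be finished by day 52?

After its own release at day 3, C can start at day 3 and finishes at day 9.
A can start immediately at day 0; it finishes at day 12.
D needs all of A (finishes day 12); C (finishes day 9). That puts its earliest start at day 12; it finishes at 12 + 11 = day 23.
For B: A (finishes day 12); C (finishes day 9, plus 1-day gap → day 10). Taking the maximum gives a start of day 12, and it finishes at 12 + 7 = day 19.
For E: D (finishes day 23, plus 3-day gap → day 26); B (finishes day 19). Taking the maximum gives a start of day 26, and it finishes at 26 + 10 = day 36.
F needs all of E (finishes day 36, plus 2-day gap → day 38); B (finishes day 19). That puts its earliest start at day 38; it finishes at 38 + 9 = day 47.
Every task is finished by day 47, which is no later than the deadline of 52, so the schedule is feasible.

Yes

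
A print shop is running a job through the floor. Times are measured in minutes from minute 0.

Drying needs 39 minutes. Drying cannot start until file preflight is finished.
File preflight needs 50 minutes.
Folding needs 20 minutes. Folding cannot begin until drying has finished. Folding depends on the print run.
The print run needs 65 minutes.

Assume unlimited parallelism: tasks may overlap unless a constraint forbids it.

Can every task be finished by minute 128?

Yes

The print run has no prerequisites, so it starts at minute 0 and finishes at minute 65.
File preflight can start immediately at minute 0; it finishes at minute 50.
After file preflight (finishes minute 50), drying can start at minute 50 and finishes at minute 89.
For folding: drying (finishes minute 89); the print run (finishes minute 65). Taking the maximum gives a start of minute 89, and it finishes at 89 + 20 = minute 109.
Every task is finished by minute 109, which is no later than the deadline of 128, so the schedule is feasible.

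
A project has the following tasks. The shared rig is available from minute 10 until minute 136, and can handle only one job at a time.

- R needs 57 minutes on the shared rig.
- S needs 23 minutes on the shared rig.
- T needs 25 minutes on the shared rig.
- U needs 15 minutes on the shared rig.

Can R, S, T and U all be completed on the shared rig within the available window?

The shared rig window is 136 − 10 = 126 minutes.
Running back to back, the jobs need 57 + 23 + 25 + 15 = 120 minutes on the shared rig.
Since 120 ≤ 126, they fit within the window.

Yes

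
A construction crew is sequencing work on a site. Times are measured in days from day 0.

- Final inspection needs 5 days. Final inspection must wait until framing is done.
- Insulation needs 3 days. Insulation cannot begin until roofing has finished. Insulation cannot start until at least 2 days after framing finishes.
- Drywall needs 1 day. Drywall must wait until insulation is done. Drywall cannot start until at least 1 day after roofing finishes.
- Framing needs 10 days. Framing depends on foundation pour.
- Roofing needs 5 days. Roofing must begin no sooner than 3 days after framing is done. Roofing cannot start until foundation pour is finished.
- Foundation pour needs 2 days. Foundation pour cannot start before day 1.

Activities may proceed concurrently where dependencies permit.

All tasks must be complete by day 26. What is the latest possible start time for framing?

To finish by day 26, drywall (duration 1) must start no later than day 25.
Insulation feeds into drywall (must start by day 25); so insulation must finish by day 25 and therefore start by day 22.
Roofing feeds insulation (must start by day 22); drywall (must start by day 25, minus 1-day gap → day 24). Taking the minimum, roofing must finish by day 22 and start by 22 − 5 = day 17.
Nothing follows final inspection; the deadline of day 26 is its only limit. It must start by 26 − 5 = day 21.
For framing: roofing (must start by day 17, minus 3-day gap → day 14); insulation (must start by day 22, minus 2-day gap → day 20); final inspection (must start by day 21). The most restrictive is day 14; with a 10-day duration, framing must start by day 4.

4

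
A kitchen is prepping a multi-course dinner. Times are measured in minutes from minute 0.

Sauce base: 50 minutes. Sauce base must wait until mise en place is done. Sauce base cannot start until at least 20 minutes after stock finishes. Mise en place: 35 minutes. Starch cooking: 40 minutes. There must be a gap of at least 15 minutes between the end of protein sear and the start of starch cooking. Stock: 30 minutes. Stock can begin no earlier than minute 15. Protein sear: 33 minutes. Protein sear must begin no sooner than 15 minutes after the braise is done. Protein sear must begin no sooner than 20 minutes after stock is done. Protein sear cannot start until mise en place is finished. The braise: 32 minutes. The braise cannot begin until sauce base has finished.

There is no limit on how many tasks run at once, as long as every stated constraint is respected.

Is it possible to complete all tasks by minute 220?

After its own release at minute 15, stock can start at minute 15 and finishes at minute 45.
Mise en place has no prerequisites, so it starts at minute 0 and finishes at minute 35.
Sauce base has to wait for mise en place (finishes minute 35); stock (finishes minute 45, plus 20-minute gap → minute 65). The latest of these is minute 65, so sauce base runs minute 65 to 65 + 50 = minute 115.
The braise cannot begin until sauce base (finishes minute 115). It runs from minute 115 to 115 + 32 = minute 147.
For protein sear: the braise (finishes minute 147, plus 15-minute gap → minute 162); stock (finishes minute 45, plus 20-minute gap → minute 65); mise en place (finishes minute 35). Taking the maximum gives a start of minute 162, and it finishes at 162 + 33 = minute 195.
After protein sear (finishes minute 195, plus 15-minute gap → minute 210), starch cooking can start at minute 210 and finishes at minute 250.
The earliest everything can be done is minute 250, which is after the deadline of 220, so it is not possible.

No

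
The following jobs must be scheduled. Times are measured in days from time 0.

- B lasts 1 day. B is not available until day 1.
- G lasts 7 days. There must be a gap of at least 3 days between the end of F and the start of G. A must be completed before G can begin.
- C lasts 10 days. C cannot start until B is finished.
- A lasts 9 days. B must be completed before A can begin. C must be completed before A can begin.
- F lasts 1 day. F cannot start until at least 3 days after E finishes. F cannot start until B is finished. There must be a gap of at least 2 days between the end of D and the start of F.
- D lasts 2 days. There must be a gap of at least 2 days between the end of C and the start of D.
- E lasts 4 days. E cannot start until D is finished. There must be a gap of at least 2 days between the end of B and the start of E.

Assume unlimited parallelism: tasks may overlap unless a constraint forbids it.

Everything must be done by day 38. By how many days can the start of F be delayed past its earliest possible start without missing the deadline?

B waits on its own release at day 1, so it starts at day 1 and finishes at 1 + 1 = day 2.
C cannot begin until B (finishes day 2). It runs from day 2 to 2 + 10 = day 12.
D waits on C (finishes day 12, plus 2-day gap → day 14), so it starts at day 14 and finishes at 14 + 2 = day 16.
E needs all of D (finishes day 16); B (finishes day 2, plus 2-day gap → day 4). That puts its earliest start at day 16; it finishes at 16 + 4 = day 20.
F needs all of E (finishes day 20, plus 3-day gap → day 23); B (finishes day 2); D (finishes day 16, plus 2-day gap → day 18). That puts its earliest start at day 23; it finishes at 23 + 1 = day 24.

Working backward from the deadline:
G must finish by day 38; it takes 7 days, so it must start by 38 − 7 = day 31.
Since G (must start by day 31, minus 3-day gap → day 28) depends on it, F must finish by day 28. Backing off its 1-day duration gives a latest start of day 27.
So F can start as early as day 23 and as late as day 27, giving 27 − 23 = 4 days of slack.

4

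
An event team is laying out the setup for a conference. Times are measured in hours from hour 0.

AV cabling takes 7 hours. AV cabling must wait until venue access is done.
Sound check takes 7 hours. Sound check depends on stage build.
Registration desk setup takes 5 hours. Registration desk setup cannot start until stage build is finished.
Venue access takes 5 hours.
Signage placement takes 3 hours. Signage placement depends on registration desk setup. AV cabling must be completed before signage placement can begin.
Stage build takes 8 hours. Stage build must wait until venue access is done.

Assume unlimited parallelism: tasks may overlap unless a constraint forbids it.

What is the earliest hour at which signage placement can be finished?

Nothing blocks venue access, so it runs from hour 0 to hour 5.
AV cabling cannot begin until venue access (finishes hour 5). It runs from hour 5 to 5 + 7 = hour 12.
Stage build cannot begin until venue access (finishes hour 5). It runs from hour 5 to 5 + 8 = hour 13.
Registration desk setup waits on stage build (finishes hour 13), so it starts at hour 13 and finishes at 13 + 5 = hour 18.
For signage placement: registration desk setup (finishes hour 18); AV cabling (finishes hour 12). Taking the maximum gives a start of hour 18, and it finishes at 18 + 3 = hour 21.

21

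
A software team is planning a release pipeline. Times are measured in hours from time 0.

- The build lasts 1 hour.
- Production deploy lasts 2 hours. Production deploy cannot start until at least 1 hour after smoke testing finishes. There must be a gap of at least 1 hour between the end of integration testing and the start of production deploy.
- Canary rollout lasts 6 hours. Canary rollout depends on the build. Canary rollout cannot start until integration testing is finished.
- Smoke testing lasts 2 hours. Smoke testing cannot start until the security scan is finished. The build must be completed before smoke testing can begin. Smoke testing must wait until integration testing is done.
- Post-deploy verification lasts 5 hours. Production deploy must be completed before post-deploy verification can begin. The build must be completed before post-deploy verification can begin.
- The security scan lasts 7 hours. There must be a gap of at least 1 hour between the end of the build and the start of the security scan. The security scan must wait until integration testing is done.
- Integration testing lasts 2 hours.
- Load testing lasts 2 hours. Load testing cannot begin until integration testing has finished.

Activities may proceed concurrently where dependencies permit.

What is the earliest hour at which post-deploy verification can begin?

14

Nothing blocks integration testing, so it runs from hour 0 to hour 2.
The build can start immediately at hour 0; it finishes at hour 1.
The security scan has to wait for the build (finishes hour 1, plus 1-hour gap → hour 2); integration testing (finishes hour 2). The latest of these is hour 2, so the security scan runs hour 2 to 2 + 7 = hour 9.
Smoke testing has to wait for the security scan (finishes hour 9); the build (finishes hour 1); integration testing (finishes hour 2). The latest of these is hour 9, so smoke testing runs hour 9 to 9 + 2 = hour 11.
For production deploy: smoke testing (finishes hour 11, plus 1-hour gap → hour 12); integration testing (finishes hour 2, plus 1-hour gap → hour 3). Taking the maximum gives a start of hour 12, and it finishes at 12 + 2 = hour 14.
Post-deploy verification waits on production deploy (finishes hour 14); the build (finishes hour 1). The latest of these is hour 14, which is the earliest post-deploy verification can start.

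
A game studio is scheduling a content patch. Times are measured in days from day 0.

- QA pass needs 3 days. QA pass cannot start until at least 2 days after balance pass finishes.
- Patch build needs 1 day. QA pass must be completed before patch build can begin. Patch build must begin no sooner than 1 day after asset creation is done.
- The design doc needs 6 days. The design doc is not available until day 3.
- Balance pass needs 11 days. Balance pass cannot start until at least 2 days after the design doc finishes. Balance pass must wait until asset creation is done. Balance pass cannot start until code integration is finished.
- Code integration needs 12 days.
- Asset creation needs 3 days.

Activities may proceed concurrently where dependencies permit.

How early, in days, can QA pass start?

25

Code integration can start immediately at day 0; it finishes at day 12.
Asset creation can start immediately at day 0; it finishes at day 3.
The design doc cannot begin until its own release at day 3. It runs from day 3 to 3 + 6 = day 9.
Balance pass cannot start until the design doc (finishes day 9, plus 2-day gap → day 11); asset creation (finishes day 3); code integration (finishes day 12). The controlling bound is day 12, so balance pass finishes at 12 + 11 = day 23.
QA pass waits on balance pass (finishes day 23, plus 2-day gap → day 25), so the earliest it can start is day 25.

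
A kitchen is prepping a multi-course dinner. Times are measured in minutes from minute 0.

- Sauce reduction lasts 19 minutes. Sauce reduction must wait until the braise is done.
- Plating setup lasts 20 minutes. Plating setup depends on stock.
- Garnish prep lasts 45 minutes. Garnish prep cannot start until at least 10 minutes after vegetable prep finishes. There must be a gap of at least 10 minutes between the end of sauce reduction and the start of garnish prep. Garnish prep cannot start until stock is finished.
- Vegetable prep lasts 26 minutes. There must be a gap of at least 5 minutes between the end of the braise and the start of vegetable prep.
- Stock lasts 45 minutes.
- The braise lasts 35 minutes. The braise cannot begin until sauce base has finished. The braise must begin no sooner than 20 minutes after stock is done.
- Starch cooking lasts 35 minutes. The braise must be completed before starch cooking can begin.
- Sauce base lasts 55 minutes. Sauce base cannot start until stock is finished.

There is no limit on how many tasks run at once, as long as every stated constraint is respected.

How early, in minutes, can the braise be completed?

135

Nothing blocks stock, so it runs from minute 0 to minute 45.
After stock (finishes minute 45), sauce base can start at minute 45 and finishes at minute 100.
For the braise: sauce base (finishes minute 100); stock (finishes minute 45, plus 20-minute gap → minute 65). Taking the maximum gives a start of minute 100, and it finishes at 100 + 35 = minute 135.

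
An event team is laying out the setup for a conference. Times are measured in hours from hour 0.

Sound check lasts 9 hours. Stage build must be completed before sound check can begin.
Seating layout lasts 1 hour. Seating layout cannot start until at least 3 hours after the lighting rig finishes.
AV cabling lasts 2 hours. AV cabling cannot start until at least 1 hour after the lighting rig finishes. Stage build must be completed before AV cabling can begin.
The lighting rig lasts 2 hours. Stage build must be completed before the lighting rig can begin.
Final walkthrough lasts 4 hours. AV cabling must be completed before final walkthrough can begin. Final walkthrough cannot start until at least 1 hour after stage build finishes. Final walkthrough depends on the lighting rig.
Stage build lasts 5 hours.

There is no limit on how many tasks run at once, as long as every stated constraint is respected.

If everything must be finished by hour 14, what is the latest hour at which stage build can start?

0

To finish by hour 14, final walkthrough (duration 4) must start no later than hour 10.
AV cabling must finish before final walkthrough (must start by hour 10). With a 2-hour duration, AV cabling must start by 10 − 2 = hour 8.
Nothing follows seating layout; the deadline of hour 14 is its only limit. It must start by 14 − 1 = hour 13.
The lighting rig has several dependents: AV cabling (must start by hour 8, minus 1-hour gap → hour 7); seating layout (must start by hour 13, minus 3-hour gap → hour 10); final walkthrough (must start by hour 10). The earliest of those limits is hour 7, so the lighting rig must start by 7 − 2 = hour 5.
To finish by hour 14, sound check (duration 9) must start no later than hour 5.
For stage build: the lighting rig (must start by hour 5); AV cabling (must start by hour 8); sound check (must start by hour 5); final walkthrough (must start by hour 10, minus 1-hour gap → hour 9). The most restrictive is hour 5; with a 5-hour duration, stage build must start by hour 0.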